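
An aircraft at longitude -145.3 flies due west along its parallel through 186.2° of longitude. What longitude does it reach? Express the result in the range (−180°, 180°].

Start at -145.3°; shift −186.2° → -331.5°.
-331.5° lies outside (−180°, 180°]; add 360° → +28.5°.

+28.5°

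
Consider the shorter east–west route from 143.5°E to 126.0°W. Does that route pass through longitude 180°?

Yes

Naïve |-126.0 − 143.5| = 269.5° > 180°, so the shorter arc goes the other way round — across 180°.
Signed shortest Δλ = ((-126.0 − 143.5 + 180) mod 360) − 180 = 90.5°.
Going east by 90.5° from +143.5° passes through 180° before reaching -126.0°.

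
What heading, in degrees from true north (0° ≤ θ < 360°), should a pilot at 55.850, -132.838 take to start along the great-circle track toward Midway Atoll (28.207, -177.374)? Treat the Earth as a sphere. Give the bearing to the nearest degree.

Δλ = -177.374 − -132.838 = -44.536°.
θ = atan2( sin Δλ · cos φ₂ , cos φ₁ · sin φ₂ − sin φ₁ · cos φ₂ · cos Δλ )
  = atan2(-0.61807, -0.25452) = -112.381° → normalised to [0°, 360°): 247.619°.

248°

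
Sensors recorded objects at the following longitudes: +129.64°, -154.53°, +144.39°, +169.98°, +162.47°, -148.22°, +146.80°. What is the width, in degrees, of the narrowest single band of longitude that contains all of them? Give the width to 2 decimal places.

Sort the longitudes: -154.53°, -148.22°, +129.64°, +144.39°, +146.80°, +162.47°, +169.98°.
Eastward gaps between consecutive values (wrapping around): 6.31°, 277.86°, 14.75°, 2.41°, 15.67°, 7.51°, 35.49°.
Largest gap = 277.86° ⇒ minimal covering band is its complement: 360° − 277.86° = 82.14°.
Band runs from +129.64° eastward to -148.22°, crossing the antimeridian.

82.14°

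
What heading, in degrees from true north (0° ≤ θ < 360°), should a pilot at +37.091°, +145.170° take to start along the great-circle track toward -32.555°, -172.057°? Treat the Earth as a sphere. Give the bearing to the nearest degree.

144°

Δλ = -172.057 − 145.170 = -317.227°; wrapped into (−180°, 180°]: 42.773°.
θ = atan2( sin Δλ · cos φ₂ , cos φ₁ · sin φ₂ − sin φ₁ · cos φ₂ · cos Δλ )
  = atan2(0.57239, -0.80237) = 144.497° → normalised to [0°, 360°): 144.497°.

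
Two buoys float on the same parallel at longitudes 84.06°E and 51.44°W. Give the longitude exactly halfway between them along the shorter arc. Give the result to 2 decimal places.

16.31°E

Signed shortest Δλ from +84.06° to -51.44° is -135.50°.
Midpoint longitude = +84.06° + (-135.50°)/2 = +84.06° − 67.75° = +16.31°.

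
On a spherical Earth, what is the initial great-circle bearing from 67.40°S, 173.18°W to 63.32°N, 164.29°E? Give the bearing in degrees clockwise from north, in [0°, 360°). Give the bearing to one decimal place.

Δλ = 164.29 − -173.18 = 337.47°; wrapped into (−180°, 180°]: -22.53°.
θ = atan2( sin Δλ · cos φ₂ , cos φ₁ · sin φ₂ − sin φ₁ · cos φ₂ · cos Δλ )
  = atan2(-0.17204, 0.72627) = -13.327° → normalised to [0°, 360°): 346.673°.

346.7°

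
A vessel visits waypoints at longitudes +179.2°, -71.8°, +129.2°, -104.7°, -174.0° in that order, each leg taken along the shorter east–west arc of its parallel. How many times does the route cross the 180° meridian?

Leg 1: +179.2° → -71.8°, shortest Δλ = 109.0° (east) — crosses 180°.
Leg 2: -71.8° → +129.2°, shortest Δλ = -159.0° (west) — crosses 180°.
Leg 3: +129.2° → -104.7°, shortest Δλ = 126.1° (east) — crosses 180°.
Leg 4: -104.7° → -174.0°, shortest Δλ = -69.3° (west) — does not cross 180°.
Total crossings: 3.

3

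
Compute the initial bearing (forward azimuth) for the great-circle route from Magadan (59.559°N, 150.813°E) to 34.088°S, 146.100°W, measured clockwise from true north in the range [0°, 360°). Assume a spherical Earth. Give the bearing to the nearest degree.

129°

Δλ = -146.100 − 150.813 = -296.913°; wrapped into (−180°, 180°]: 63.087°.
θ = atan2( sin Δλ · cos φ₂ , cos φ₁ · sin φ₂ − sin φ₁ · cos φ₂ · cos Δλ )
  = atan2(0.73848, -0.60715) = 129.426° → normalised to [0°, 360°): 129.426°.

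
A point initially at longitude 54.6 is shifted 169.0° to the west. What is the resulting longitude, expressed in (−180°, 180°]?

-114.4°

Start at +54.6°; shift −169.0° → -114.4°.
-114.4° already lies in (−180°, 180°].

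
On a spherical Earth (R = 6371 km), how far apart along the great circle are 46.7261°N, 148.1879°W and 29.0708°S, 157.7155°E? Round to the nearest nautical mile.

Δλ = 157.7155 − -148.1879 = 305.9034°; wrapped into (−180°, 180°]: -54.0966°.
Δφ = -29.0708 − 46.7261 = -75.7969°.
a = sin²(Δφ/2) + cos φ₁ · cos φ₂ · sin²(Δλ/2) = 0.501214.
c = 2·atan2(√a, √(1−a)) = 1.57322 rad → d = 6371·c ≈ 10023.01 km ≈ 5411.99 nmi.

5412 nmi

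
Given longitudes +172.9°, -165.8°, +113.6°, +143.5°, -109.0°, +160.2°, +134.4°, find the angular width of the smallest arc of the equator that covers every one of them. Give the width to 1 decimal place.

Sort the longitudes: -165.8°, -109.0°, +113.6°, +134.4°, +143.5°, +160.2°, +172.9°.
Eastward gaps between consecutive values (wrapping around): 56.8°, 222.6°, 20.8°, 9.1°, 16.7°, 12.7°, 21.3°.
Largest gap = 222.6° ⇒ minimal covering band is its complement: 360° − 222.6° = 137.4°.
Band runs from +113.6° eastward to -109.0°, crossing the antimeridian.

137.4°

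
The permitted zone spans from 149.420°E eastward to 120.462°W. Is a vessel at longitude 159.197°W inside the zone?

Yes

Band width going east from +149.420° to -120.462°: ((-120.462 − 149.420) mod 360) = 90.118°.
Offset of -159.197° east of the west edge: ((-159.197 − 149.420) mod 360) = 51.383°.
51.383° ≤ 90.118° ⇒ inside.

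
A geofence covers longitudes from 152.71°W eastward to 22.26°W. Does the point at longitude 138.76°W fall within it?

Band width going east from -152.71° to -22.26°: ((-22.26 − -152.71) mod 360) = 130.45°.
Offset of -138.76° east of the west edge: ((-138.76 − -152.71) mod 360) = 13.95°.
13.95° ≤ 130.45° ⇒ inside.

Yes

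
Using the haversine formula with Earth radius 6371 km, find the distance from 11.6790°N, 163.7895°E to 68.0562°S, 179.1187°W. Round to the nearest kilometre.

8971 km

Δλ = -179.1187 − 163.7895 = -342.9082°; wrapped into (−180°, 180°]: 17.0918°.
Δφ = -68.0562 − 11.6790 = -79.7352°.
a = sin²(Δφ/2) + cos φ₁ · cos φ₂ · sin²(Δλ/2) = 0.418982.
c = 2·atan2(√a, √(1−a)) = 1.40804 rad → d = 6371·c ≈ 8970.65 km.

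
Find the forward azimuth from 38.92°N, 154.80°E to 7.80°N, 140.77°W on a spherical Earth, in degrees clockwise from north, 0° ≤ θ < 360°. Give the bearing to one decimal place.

100.3°

Δλ = -140.77 − 154.80 = -295.57°; wrapped into (−180°, 180°]: 64.43°.
θ = atan2( sin Δλ · cos φ₂ , cos φ₁ · sin φ₂ − sin φ₁ · cos φ₂ · cos Δλ )
  = atan2(0.89371, -0.16306) = 100.340° → normalised to [0°, 360°): 100.340°.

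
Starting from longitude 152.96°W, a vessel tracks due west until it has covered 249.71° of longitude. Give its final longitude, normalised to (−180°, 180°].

Start at -152.96°; shift −249.71° → -402.67°.
-402.67° lies outside (−180°, 180°]; add 360° → -42.67°.

42.67°W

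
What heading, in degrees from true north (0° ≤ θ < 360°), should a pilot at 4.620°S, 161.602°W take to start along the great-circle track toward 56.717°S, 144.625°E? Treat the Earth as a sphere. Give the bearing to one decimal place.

Δλ = 144.625 − -161.602 = 306.227°; wrapped into (−180°, 180°]: -53.773°.
θ = atan2( sin Δλ · cos φ₂ , cos φ₁ · sin φ₂ − sin φ₁ · cos φ₂ · cos Δλ )
  = atan2(-0.44269, -0.80713) = -151.257° → normalised to [0°, 360°): 208.743°.

208.7°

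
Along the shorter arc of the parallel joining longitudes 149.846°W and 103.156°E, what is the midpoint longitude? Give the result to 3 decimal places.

Signed shortest Δλ from -149.846° to +103.156° is -106.998°.
Midpoint longitude = -149.846° + (-106.998°)/2 = -149.846° − 53.499° = -203.345°.
Normalise into (−180°, 180°]: +156.655°.
(The naïve average (-149.846 + +103.156)/2 = -23.345° is on the wrong side of the globe.)

156.655°E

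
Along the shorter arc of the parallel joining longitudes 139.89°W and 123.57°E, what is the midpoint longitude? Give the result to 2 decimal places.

Signed shortest Δλ from -139.89° to +123.57° is -96.54°.
Midpoint longitude = -139.89° + (-96.54°)/2 = -139.89° − 48.27° = -188.16°.
Normalise into (−180°, 180°]: +171.84°.
(The naïve average (-139.89 + +123.57)/2 = -8.16° is on the wrong side of the globe.)

171.84°E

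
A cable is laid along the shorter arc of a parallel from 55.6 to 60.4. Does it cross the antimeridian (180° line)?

Signed shortest Δλ = ((60.4 − 55.6 + 180) mod 360) − 180 = 4.8°.
Going east by 4.8° from +55.6° reaches +60.4° without touching 180°.

No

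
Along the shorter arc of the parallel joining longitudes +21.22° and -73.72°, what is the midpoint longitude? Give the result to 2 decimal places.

-26.25°

Signed shortest Δλ from +21.22° to -73.72° is -94.94°.
Midpoint longitude = +21.22° + (-94.94°)/2 = +21.22° − 47.47° = -26.25°.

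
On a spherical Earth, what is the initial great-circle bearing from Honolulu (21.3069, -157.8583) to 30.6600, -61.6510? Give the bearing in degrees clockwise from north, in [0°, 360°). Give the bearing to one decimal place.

Δλ = -61.6510 − -157.8583 = 96.2073°.
θ = atan2( sin Δλ · cos φ₂ , cos φ₁ · sin φ₂ − sin φ₁ · cos φ₂ · cos Δλ )
  = atan2(0.85517, 0.50888) = 59.244° → normalised to [0°, 360°): 59.244°.

59.2°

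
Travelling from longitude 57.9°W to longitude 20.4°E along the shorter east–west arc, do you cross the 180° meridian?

Signed shortest Δλ = ((20.4 − -57.9 + 180) mod 360) − 180 = 78.3°.
Going east by 78.3° from -57.9° reaches +20.4° without touching 180°.

No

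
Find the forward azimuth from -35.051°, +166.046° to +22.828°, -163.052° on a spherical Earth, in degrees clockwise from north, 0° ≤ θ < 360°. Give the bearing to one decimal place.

31.5°

Δλ = -163.052 − 166.046 = -329.098°; wrapped into (−180°, 180°]: 30.902°.
θ = atan2( sin Δλ · cos φ₂ , cos φ₁ · sin φ₂ − sin φ₁ · cos φ₂ · cos Δλ )
  = atan2(0.47335, 0.77179) = 31.521° → normalised to [0°, 360°): 31.521°.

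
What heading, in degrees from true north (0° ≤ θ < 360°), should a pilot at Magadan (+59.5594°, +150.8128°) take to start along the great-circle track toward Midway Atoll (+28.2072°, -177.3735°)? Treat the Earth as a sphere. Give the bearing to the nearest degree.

Δλ = -177.3735 − 150.8128 = -328.1863°; wrapped into (−180°, 180°]: 31.8137°.
θ = atan2( sin Δλ · cos φ₂ , cos φ₁ · sin φ₂ − sin φ₁ · cos φ₂ · cos Δλ )
  = atan2(0.46456, -0.40615) = 131.163° → normalised to [0°, 360°): 131.163°.

131°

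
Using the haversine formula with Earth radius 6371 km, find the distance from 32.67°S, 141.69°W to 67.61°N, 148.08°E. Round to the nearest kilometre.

12564 km

Δλ = 148.08 − -141.69 = 289.77°; wrapped into (−180°, 180°]: -70.23°.
Δφ = 67.61 − -32.67 = 100.28°.
a = sin²(Δφ/2) + cos φ₁ · cos φ₂ · sin²(Δλ/2) = 0.695324.
c = 2·atan2(√a, √(1−a)) = 1.97213 rad → d = 6371·c ≈ 12564.45 km.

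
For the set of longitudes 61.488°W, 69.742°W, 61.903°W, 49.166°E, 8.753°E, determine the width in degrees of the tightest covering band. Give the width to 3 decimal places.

118.908°

Sort the longitudes: -69.742°, -61.903°, -61.488°, +8.753°, +49.166°.
Eastward gaps between consecutive values (wrapping around): 7.839°, 0.415°, 70.241°, 40.413°, 241.092°.
Largest gap = 241.092° ⇒ minimal covering band is its complement: 360° − 241.092° = 118.908°.
Band runs from -69.742° eastward to +49.166°.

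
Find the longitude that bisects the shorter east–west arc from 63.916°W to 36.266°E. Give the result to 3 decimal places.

Signed shortest Δλ from -63.916° to +36.266° is +100.182°.
Midpoint longitude = -63.916° + (+100.182°)/2 = -63.916° + 50.091° = -13.825°.

13.825°W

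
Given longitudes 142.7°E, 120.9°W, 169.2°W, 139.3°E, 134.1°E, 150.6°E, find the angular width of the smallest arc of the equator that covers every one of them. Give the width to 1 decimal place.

Sort the longitudes: -169.2°, -120.9°, +134.1°, +139.3°, +142.7°, +150.6°.
Eastward gaps between consecutive values (wrapping around): 48.3°, 255.0°, 5.2°, 3.4°, 7.9°, 40.2°.
Largest gap = 255.0° ⇒ minimal covering band is its complement: 360° − 255.0° = 105.0°.
Band runs from +134.1° eastward to -120.9°, crossing the antimeridian.

105.0°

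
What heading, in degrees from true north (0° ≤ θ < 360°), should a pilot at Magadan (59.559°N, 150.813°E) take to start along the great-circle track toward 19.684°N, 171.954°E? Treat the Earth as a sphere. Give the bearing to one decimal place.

Δλ = 171.954 − 150.813 = 21.141°.
θ = atan2( sin Δλ · cos φ₂ , cos φ₁ · sin φ₂ − sin φ₁ · cos φ₂ · cos Δλ )
  = atan2(0.33959, -0.58648) = 149.928° → normalised to [0°, 360°): 149.928°.

149.9°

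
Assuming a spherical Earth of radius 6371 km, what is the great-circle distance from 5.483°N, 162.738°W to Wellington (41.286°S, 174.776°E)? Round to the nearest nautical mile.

Δλ = 174.776 − -162.738 = 337.514°; wrapped into (−180°, 180°]: -22.486°.
Δφ = -41.286 − 5.483 = -46.769°.
a = sin²(Δφ/2) + cos φ₁ · cos φ₂ · sin²(Δλ/2) = 0.185963.
c = 2·atan2(√a, √(1−a)) = 0.89172 rad → d = 6371·c ≈ 5681.15 km ≈ 3067.58 nmi.

3068 nmi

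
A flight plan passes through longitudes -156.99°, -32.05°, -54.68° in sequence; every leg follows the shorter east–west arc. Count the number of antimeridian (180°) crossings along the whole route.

Leg 1: -156.99° → -32.05°, shortest Δλ = 124.94° (east) — does not cross 180°.
Leg 2: -32.05° → -54.68°, shortest Δλ = -22.63° (west) — does not cross 180°.
Total crossings: 0.

0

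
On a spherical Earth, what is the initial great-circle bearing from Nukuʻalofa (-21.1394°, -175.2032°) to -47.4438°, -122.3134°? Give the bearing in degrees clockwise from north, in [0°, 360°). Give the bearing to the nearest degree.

Δλ = -122.3134 − -175.2032 = 52.8898°.
θ = atan2( sin Δλ · cos φ₂ , cos φ₁ · sin φ₂ − sin φ₁ · cos φ₂ · cos Δλ )
  = atan2(0.53934, -0.53988) = 135.029° → normalised to [0°, 360°): 135.029°.

135°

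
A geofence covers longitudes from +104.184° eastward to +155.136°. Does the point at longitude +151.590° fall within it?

Band width going east from +104.184° to +155.136°: ((155.136 − 104.184) mod 360) = 50.952°.
Offset of +151.590° east of the west edge: ((151.590 − 104.184) mod 360) = 47.406°.
47.406° ≤ 50.952° ⇒ inside.

Yes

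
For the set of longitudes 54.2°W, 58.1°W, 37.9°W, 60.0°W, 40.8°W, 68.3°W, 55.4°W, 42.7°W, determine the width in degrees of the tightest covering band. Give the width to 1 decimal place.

30.4°

Sort the longitudes: -68.3°, -60.0°, -58.1°, -55.4°, -54.2°, -42.7°, -40.8°, -37.9°.
Eastward gaps between consecutive values (wrapping around): 8.3°, 1.9°, 2.7°, 1.2°, 11.5°, 1.9°, 2.9°, 329.6°.
Largest gap = 329.6° ⇒ minimal covering band is its complement: 360° − 329.6° = 30.4°.
Band runs from -68.3° eastward to -37.9°.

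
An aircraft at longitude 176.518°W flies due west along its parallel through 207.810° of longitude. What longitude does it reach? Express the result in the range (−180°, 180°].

Start at -176.518°; shift −207.810° → -384.328°.
-384.328° lies outside (−180°, 180°]; add 360° → -24.328°.

24.328°W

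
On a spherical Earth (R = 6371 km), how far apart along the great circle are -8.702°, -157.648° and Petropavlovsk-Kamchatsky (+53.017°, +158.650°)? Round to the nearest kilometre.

8006 km

Δλ = 158.650 − -157.648 = 316.298°; wrapped into (−180°, 180°]: -43.702°.
Δφ = 53.017 − -8.702 = 61.719°.
a = sin²(Δφ/2) + cos φ₁ · cos φ₂ · sin²(Δλ/2) = 0.345478.
c = 2·atan2(√a, √(1−a)) = 1.25661 rad → d = 6371·c ≈ 8005.86 km.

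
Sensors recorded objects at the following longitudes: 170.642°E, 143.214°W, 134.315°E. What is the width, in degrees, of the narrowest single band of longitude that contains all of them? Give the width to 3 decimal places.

82.471°

Sort the longitudes: -143.214°, +134.315°, +170.642°.
Eastward gaps between consecutive values (wrapping around): 277.529°, 36.327°, 46.144°.
Largest gap = 277.529° ⇒ minimal covering band is its complement: 360° − 277.529° = 82.471°.
Band runs from +134.315° eastward to -143.214°, crossing the antimeridian.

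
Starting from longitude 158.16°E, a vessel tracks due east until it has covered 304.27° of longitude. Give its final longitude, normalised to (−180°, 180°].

Start at +158.16°; shift +304.27° → +462.43°.
+462.43° lies outside (−180°, 180°]; subtract 360° → +102.43°.

102.43°E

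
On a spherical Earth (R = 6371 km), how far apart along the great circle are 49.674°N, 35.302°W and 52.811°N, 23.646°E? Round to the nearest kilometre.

Δλ = 23.646 − -35.302 = 58.948°.
Δφ = 52.811 − 49.674 = 3.137°.
a = sin²(Δφ/2) + cos φ₁ · cos φ₂ · sin²(Δλ/2) = 0.095446.
c = 2·atan2(√a, √(1−a)) = 0.62816 rad → d = 6371·c ≈ 4002.02 km.

4002 km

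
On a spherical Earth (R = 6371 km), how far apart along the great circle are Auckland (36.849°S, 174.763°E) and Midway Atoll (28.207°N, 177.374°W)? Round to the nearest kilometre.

7280 km

Δλ = -177.374 − 174.763 = -352.137°; wrapped into (−180°, 180°]: 7.863°.
Δφ = 28.207 − -36.849 = 65.056°.
a = sin²(Δφ/2) + cos φ₁ · cos φ₂ · sin²(Δλ/2) = 0.292449.
c = 2·atan2(√a, √(1−a)) = 1.14274 rad → d = 6371·c ≈ 7280.41 km.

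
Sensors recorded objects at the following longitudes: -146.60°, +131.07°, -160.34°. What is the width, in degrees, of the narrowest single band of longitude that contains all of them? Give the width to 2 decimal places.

82.33°

Sort the longitudes: -160.34°, -146.60°, +131.07°.
Eastward gaps between consecutive values (wrapping around): 13.74°, 277.67°, 68.59°.
Largest gap = 277.67° ⇒ minimal covering band is its complement: 360° − 277.67° = 82.33°.
Band runs from +131.07° eastward to -146.60°, crossing the antimeridian.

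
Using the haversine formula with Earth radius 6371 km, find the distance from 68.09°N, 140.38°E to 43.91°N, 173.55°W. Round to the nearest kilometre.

Δλ = -173.55 − 140.38 = -313.93°; wrapped into (−180°, 180°]: 46.07°.
Δφ = 43.91 − 68.09 = -24.18°.
a = sin²(Δφ/2) + cos φ₁ · cos φ₂ · sin²(Δλ/2) = 0.085029.
c = 2·atan2(√a, √(1−a)) = 0.59179 rad → d = 6371·c ≈ 3770.31 km.

3770 km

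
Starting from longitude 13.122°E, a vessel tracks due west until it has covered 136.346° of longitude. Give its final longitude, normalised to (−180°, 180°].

Start at +13.122°; shift −136.346° → -123.224°.
-123.224° already lies in (−180°, 180°].

123.224°W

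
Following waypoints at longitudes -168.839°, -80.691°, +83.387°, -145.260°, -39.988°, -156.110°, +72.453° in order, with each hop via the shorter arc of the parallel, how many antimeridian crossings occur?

Leg 1: -168.839° → -80.691°, shortest Δλ = 88.148° (east) — does not cross 180°.
Leg 2: -80.691° → +83.387°, shortest Δλ = 164.078° (east) — does not cross 180°.
Leg 3: +83.387° → -145.260°, shortest Δλ = 131.353° (east) — crosses 180°.
Leg 4: -145.260° → -39.988°, shortest Δλ = 105.272° (east) — does not cross 180°.
Leg 5: -39.988° → -156.110°, shortest Δλ = -116.122° (west) — does not cross 180°.
Leg 6: -156.110° → +72.453°, shortest Δλ = -131.437° (west) — crosses 180°.
Total crossings: 2.

2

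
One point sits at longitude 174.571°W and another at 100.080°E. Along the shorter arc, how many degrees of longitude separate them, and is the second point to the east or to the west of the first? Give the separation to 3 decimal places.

85.349° west

Raw difference: 100.080 − -174.571 = 274.651°.
Normalise into (−180°, 180°]: 274.651° − 360° = -85.349°.
Negative ⇒ the second point lies to the west; separation 85.349°.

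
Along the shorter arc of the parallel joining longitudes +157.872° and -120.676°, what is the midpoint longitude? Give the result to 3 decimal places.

-161.402°

Signed shortest Δλ from +157.872° to -120.676° is +81.452°.
Midpoint longitude = +157.872° + (+81.452°)/2 = +157.872° + 40.726° = +198.598°.
Normalise into (−180°, 180°]: -161.402°.
(The naïve average (+157.872 + -120.676)/2 = 18.598° is on the wrong side of the globe.)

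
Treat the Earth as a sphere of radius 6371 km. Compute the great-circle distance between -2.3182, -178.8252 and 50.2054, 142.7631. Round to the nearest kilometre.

6890 km

Δλ = 142.7631 − -178.8252 = 321.5883°; wrapped into (−180°, 180°]: -38.4117°.
Δφ = 50.2054 − -2.3182 = 52.5236°.
a = sin²(Δφ/2) + cos φ₁ · cos φ₂ · sin²(Δλ/2) = 0.264989.
c = 2·atan2(√a, √(1−a)) = 1.08148 rad → d = 6371·c ≈ 6890.11 km.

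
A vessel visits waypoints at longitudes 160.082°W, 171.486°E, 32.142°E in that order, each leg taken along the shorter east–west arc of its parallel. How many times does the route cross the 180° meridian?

Leg 1: -160.082° → +171.486°, shortest Δλ = -28.432° (west) — crosses 180°.
Leg 2: +171.486° → +32.142°, shortest Δλ = -139.344° (west) — does not cross 180°.
Total crossings: 1.

1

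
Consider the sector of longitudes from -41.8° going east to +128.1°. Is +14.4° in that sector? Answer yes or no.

Yes

Band width going east from -41.8° to +128.1°: ((128.1 − -41.8) mod 360) = 169.9°.
Offset of +14.4° east of the west edge: ((14.4 − -41.8) mod 360) = 56.2°.
56.2° ≤ 169.9° ⇒ inside.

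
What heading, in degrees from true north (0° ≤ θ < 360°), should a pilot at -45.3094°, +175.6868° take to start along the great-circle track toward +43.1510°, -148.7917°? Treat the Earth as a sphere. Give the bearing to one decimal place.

25.1°

Δλ = -148.7917 − 175.6868 = -324.4785°; wrapped into (−180°, 180°]: 35.5215°.
θ = atan2( sin Δλ · cos φ₂ , cos φ₁ · sin φ₂ − sin φ₁ · cos φ₂ · cos Δλ )
  = atan2(0.42388, 0.90312) = 25.143° → normalised to [0°, 360°): 25.143°.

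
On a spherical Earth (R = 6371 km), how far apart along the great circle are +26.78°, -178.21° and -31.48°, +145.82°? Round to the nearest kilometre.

Δλ = 145.82 − -178.21 = 324.03°; wrapped into (−180°, 180°]: -35.97°.
Δφ = -31.48 − 26.78 = -58.26°.
a = sin²(Δφ/2) + cos φ₁ · cos φ₂ · sin²(Δλ/2) = 0.309553.
c = 2·atan2(√a, √(1−a)) = 1.18003 rad → d = 6371·c ≈ 7517.99 km.

7518 km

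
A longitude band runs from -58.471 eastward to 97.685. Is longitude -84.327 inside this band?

Band width going east from -58.471° to +97.685°: ((97.685 − -58.471) mod 360) = 156.156°.
Offset of -84.327° east of the west edge: ((-84.327 − -58.471) mod 360) = 334.144°.
334.144° > 156.156° ⇒ outside.

No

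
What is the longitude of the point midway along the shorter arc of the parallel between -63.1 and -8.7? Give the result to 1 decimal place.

Signed shortest Δλ from -63.1° to -8.7° is +54.4°.
Midpoint longitude = -63.1° + (+54.4°)/2 = -63.1° + 27.2° = -35.9°.

-35.9°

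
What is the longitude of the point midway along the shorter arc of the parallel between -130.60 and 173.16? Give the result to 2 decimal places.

Signed shortest Δλ from -130.60° to +173.16° is -56.24°.
Midpoint longitude = -130.60° + (-56.24°)/2 = -130.60° − 28.12° = -158.72°.
(The naïve average (-130.60 + +173.16)/2 = 21.28° is on the wrong side of the globe.)

-158.72°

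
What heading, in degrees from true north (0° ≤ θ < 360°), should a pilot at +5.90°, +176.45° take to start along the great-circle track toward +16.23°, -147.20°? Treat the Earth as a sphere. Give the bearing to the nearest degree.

Δλ = -147.20 − 176.45 = -323.65°; wrapped into (−180°, 180°]: 36.35°.
θ = atan2( sin Δλ · cos φ₂ , cos φ₁ · sin φ₂ − sin φ₁ · cos φ₂ · cos Δλ )
  = atan2(0.56910, 0.19852) = 70.769° → normalised to [0°, 360°): 70.769°.

71°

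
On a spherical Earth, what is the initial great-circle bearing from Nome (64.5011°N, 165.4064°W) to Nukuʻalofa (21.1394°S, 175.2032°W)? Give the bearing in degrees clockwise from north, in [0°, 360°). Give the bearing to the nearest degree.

Δλ = -175.2032 − -165.4064 = -9.7968°.
θ = atan2( sin Δλ · cos φ₂ , cos φ₁ · sin φ₂ − sin φ₁ · cos φ₂ · cos Δλ )
  = atan2(-0.15870, -0.98483) = -170.846° → normalised to [0°, 360°): 189.154°.

189°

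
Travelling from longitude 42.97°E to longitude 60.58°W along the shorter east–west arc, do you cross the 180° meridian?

No

Signed shortest Δλ = ((-60.58 − 42.97 + 180) mod 360) − 180 = -103.55°.
Going west by 103.55° from +42.97° reaches -60.58° without touching 180°.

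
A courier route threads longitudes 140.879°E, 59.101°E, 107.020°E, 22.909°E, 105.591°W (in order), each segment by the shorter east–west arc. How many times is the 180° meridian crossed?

0

Leg 1: +140.879° → +59.101°, shortest Δλ = -81.778° (west) — does not cross 180°.
Leg 2: +59.101° → +107.020°, shortest Δλ = 47.919° (east) — does not cross 180°.
Leg 3: +107.020° → +22.909°, shortest Δλ = -84.111° (west) — does not cross 180°.
Leg 4: +22.909° → -105.591°, shortest Δλ = -128.5° (west) — does not cross 180°.
Total crossings: 0.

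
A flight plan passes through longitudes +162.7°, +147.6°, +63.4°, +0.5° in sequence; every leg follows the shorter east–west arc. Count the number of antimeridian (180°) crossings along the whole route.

Leg 1: +162.7° → +147.6°, shortest Δλ = -15.1° (west) — does not cross 180°.
Leg 2: +147.6° → +63.4°, shortest Δλ = -84.2° (west) — does not cross 180°.
Leg 3: +63.4° → +0.5°, shortest Δλ = -62.9° (west) — does not cross 180°.
Total crossings: 0.

0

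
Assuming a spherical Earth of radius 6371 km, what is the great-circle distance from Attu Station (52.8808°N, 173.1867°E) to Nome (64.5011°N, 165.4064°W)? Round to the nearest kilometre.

Δλ = -165.4064 − 173.1867 = -338.5931°; wrapped into (−180°, 180°]: 21.4069°.
Δφ = 64.5011 − 52.8808 = 11.6203°.
a = sin²(Δφ/2) + cos φ₁ · cos φ₂ · sin²(Δλ/2) = 0.019209.
c = 2·atan2(√a, √(1−a)) = 0.27809 rad → d = 6371·c ≈ 1771.72 km.

1772 km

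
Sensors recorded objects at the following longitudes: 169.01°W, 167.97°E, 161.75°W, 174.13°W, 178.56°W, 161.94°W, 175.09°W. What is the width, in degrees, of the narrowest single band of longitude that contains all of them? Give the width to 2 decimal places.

Sort the longitudes: -178.56°, -175.09°, -174.13°, -169.01°, -161.94°, -161.75°, +167.97°.
Eastward gaps between consecutive values (wrapping around): 3.47°, 0.96°, 5.12°, 7.07°, 0.19°, 329.72°, 13.47°.
Largest gap = 329.72° ⇒ minimal covering band is its complement: 360° − 329.72° = 30.28°.
Band runs from +167.97° eastward to -161.75°, crossing the antimeridian.

30.28°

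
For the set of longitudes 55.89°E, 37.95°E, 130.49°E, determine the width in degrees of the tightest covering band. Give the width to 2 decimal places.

Sort the longitudes: +37.95°, +55.89°, +130.49°.
Eastward gaps between consecutive values (wrapping around): 17.94°, 74.60°, 267.46°.
Largest gap = 267.46° ⇒ minimal covering band is its complement: 360° − 267.46° = 92.54°.
Band runs from +37.95° eastward to +130.49°.

92.54°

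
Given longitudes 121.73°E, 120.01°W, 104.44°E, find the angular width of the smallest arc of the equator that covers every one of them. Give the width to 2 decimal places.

135.55°

Sort the longitudes: -120.01°, +104.44°, +121.73°.
Eastward gaps between consecutive values (wrapping around): 224.45°, 17.29°, 118.26°.
Largest gap = 224.45° ⇒ minimal covering band is its complement: 360° − 224.45° = 135.55°.
Band runs from +104.44° eastward to -120.01°, crossing the antimeridian.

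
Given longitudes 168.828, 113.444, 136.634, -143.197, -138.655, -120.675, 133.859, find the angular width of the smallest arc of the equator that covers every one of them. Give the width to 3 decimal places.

Sort the longitudes: -143.197°, -138.655°, -120.675°, +113.444°, +133.859°, +136.634°, +168.828°.
Eastward gaps between consecutive values (wrapping around): 4.542°, 17.980°, 234.119°, 20.415°, 2.775°, 32.194°, 47.975°.
Largest gap = 234.119° ⇒ minimal covering band is its complement: 360° − 234.119° = 125.881°.
Band runs from +113.444° eastward to -120.675°, crossing the antimeridian.

125.881°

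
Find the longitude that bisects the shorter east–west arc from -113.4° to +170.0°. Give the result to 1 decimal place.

Signed shortest Δλ from -113.4° to +170.0° is -76.6°.
Midpoint longitude = -113.4° + (-76.6°)/2 = -113.4° − 38.3° = -151.7°.
(The naïve average (-113.4 + +170.0)/2 = 28.3° is on the wrong side of the globe.)

-151.7°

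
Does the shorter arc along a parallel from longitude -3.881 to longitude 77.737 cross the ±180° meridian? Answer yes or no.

No

Signed shortest Δλ = ((77.737 − -3.881 + 180) mod 360) − 180 = 81.618°.
Going east by 81.618° from -3.881° reaches +77.737° without touching 180°.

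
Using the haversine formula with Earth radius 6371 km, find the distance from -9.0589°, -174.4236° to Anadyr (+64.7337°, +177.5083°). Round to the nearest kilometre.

8233 km

Δλ = 177.5083 − -174.4236 = 351.9319°; wrapped into (−180°, 180°]: -8.0681°.
Δφ = 64.7337 − -9.0589 = 73.7926°.
a = sin²(Δφ/2) + cos φ₁ · cos φ₂ · sin²(Δλ/2) = 0.362528.
c = 2·atan2(√a, √(1−a)) = 1.29227 rad → d = 6371·c ≈ 8233.03 km.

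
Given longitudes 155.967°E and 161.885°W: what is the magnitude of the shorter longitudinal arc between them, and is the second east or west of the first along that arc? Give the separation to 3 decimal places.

42.148° east

Raw difference: -161.885 − 155.967 = -317.852°.
Normalise into (−180°, 180°]: -317.852° + 360° = 42.148°.
Positive ⇒ the second point lies to the east; separation 42.148°.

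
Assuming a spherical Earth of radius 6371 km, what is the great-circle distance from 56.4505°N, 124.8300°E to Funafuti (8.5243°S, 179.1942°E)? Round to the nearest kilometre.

Δλ = 179.1942 − 124.8300 = 54.3642°.
Δφ = -8.5243 − 56.4505 = -64.9748°.
a = sin²(Δφ/2) + cos φ₁ · cos φ₂ · sin²(Δλ/2) = 0.402549.
c = 2·atan2(√a, √(1−a)) = 1.37464 rad → d = 6371·c ≈ 8757.82 km.

8758 km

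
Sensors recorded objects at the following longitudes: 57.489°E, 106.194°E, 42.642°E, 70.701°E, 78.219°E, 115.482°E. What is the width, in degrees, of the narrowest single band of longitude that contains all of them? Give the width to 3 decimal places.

72.840°

Sort the longitudes: +42.642°, +57.489°, +70.701°, +78.219°, +106.194°, +115.482°.
Eastward gaps between consecutive values (wrapping around): 14.847°, 13.212°, 7.518°, 27.975°, 9.288°, 287.160°.
Largest gap = 287.160° ⇒ minimal covering band is its complement: 360° − 287.160° = 72.840°.
Band runs from +42.642° eastward to +115.482°.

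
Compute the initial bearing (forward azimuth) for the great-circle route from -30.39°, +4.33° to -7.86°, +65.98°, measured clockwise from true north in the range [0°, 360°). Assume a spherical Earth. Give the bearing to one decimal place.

82.2°

Δλ = 65.98 − 4.33 = 61.65°.
θ = atan2( sin Δλ · cos φ₂ , cos φ₁ · sin φ₂ − sin φ₁ · cos φ₂ · cos Δλ )
  = atan2(0.87180, 0.12000) = 82.163° → normalised to [0°, 360°): 82.163°.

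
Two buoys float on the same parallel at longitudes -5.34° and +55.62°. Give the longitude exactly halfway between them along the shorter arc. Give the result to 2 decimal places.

Signed shortest Δλ from -5.34° to +55.62° is +60.96°.
Midpoint longitude = -5.34° + (+60.96°)/2 = -5.34° + 30.48° = +25.14°.

+25.14°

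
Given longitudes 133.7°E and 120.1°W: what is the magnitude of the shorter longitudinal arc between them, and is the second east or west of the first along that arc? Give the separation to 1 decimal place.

106.2° east

Raw difference: -120.1 − 133.7 = -253.8°.
Normalise into (−180°, 180°]: -253.8° + 360° = 106.2°.
Positive ⇒ the second point lies to the east; separation 106.2°.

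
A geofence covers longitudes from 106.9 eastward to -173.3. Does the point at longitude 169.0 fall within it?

Yes

Band width going east from +106.9° to -173.3°: ((-173.3 − 106.9) mod 360) = 79.8°.
Offset of +169.0° east of the west edge: ((169.0 − 106.9) mod 360) = 62.1°.
62.1° ≤ 79.8° ⇒ inside.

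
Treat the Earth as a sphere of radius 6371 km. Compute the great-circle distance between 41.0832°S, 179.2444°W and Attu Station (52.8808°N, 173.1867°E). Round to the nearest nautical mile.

Δλ = 173.1867 − -179.2444 = 352.4311°; wrapped into (−180°, 180°]: -7.5689°.
Δφ = 52.8808 − -41.0832 = 93.9640°.
a = sin²(Δφ/2) + cos φ₁ · cos φ₂ · sin²(Δλ/2) = 0.536546.
c = 2·atan2(√a, √(1−a)) = 1.64395 rad → d = 6371·c ≈ 10473.63 km ≈ 5655.31 nmi.

5655 nmi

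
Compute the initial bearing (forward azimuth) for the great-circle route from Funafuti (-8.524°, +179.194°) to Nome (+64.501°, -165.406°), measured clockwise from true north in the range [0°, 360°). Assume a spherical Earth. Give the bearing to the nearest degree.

Δλ = -165.406 − 179.194 = -344.600°; wrapped into (−180°, 180°]: 15.400°.
θ = atan2( sin Δλ · cos φ₂ , cos φ₁ · sin φ₂ − sin φ₁ · cos φ₂ · cos Δλ )
  = atan2(0.11432, 0.95414) = 6.832° → normalised to [0°, 360°): 6.832°.

7°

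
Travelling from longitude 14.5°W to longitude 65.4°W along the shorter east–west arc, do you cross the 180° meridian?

Signed shortest Δλ = ((-65.4 − -14.5 + 180) mod 360) − 180 = -50.9°.
Going west by 50.9° from -14.5° reaches -65.4° without touching 180°.

No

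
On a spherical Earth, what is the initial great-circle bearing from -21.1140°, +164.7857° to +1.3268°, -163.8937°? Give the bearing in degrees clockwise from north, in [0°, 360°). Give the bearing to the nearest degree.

58°

Δλ = -163.8937 − 164.7857 = -328.6794°; wrapped into (−180°, 180°]: 31.3206°.
θ = atan2( sin Δλ · cos φ₂ , cos φ₁ · sin φ₂ − sin φ₁ · cos φ₂ · cos Δλ )
  = atan2(0.51969, 0.32925) = 57.644° → normalised to [0°, 360°): 57.644°.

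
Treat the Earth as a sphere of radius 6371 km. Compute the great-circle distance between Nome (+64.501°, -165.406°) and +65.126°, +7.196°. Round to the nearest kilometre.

Δλ = 7.196 − -165.406 = 172.602°.
Δφ = 65.126 − 64.501 = 0.625°.
a = sin²(Δφ/2) + cos φ₁ · cos φ₂ · sin²(Δλ/2) = 0.180353.
c = 2·atan2(√a, √(1−a)) = 0.87722 rad → d = 6371·c ≈ 5588.74 km.

5589 km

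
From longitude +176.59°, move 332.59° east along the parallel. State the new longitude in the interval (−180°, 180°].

+149.18°

Start at +176.59°; shift +332.59° → +509.18°.
+509.18° lies outside (−180°, 180°]; subtract 360° → +149.18°.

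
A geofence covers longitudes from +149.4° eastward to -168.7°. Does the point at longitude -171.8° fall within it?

Yes

Band width going east from +149.4° to -168.7°: ((-168.7 − 149.4) mod 360) = 41.9°.
Offset of -171.8° east of the west edge: ((-171.8 − 149.4) mod 360) = 38.8°.
38.8° ≤ 41.9° ⇒ inside.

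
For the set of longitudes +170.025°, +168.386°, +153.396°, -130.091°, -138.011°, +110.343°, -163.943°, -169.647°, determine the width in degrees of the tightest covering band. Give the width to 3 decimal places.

Sort the longitudes: -169.647°, -163.943°, -138.011°, -130.091°, +110.343°, +153.396°, +168.386°, +170.025°.
Eastward gaps between consecutive values (wrapping around): 5.704°, 25.932°, 7.920°, 240.434°, 43.053°, 14.990°, 1.639°, 20.328°.
Largest gap = 240.434° ⇒ minimal covering band is its complement: 360° − 240.434° = 119.566°.
Band runs from +110.343° eastward to -130.091°, crossing the antimeridian.

119.566°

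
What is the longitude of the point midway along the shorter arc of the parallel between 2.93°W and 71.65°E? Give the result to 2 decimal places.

Signed shortest Δλ from -2.93° to +71.65° is +74.58°.
Midpoint longitude = -2.93° + (+74.58°)/2 = -2.93° + 37.29° = +34.36°.

34.36°E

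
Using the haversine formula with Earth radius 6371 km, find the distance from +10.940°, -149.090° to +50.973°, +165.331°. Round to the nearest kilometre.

Δλ = 165.331 − -149.090 = 314.421°; wrapped into (−180°, 180°]: -45.579°.
Δφ = 50.973 − 10.940 = 40.033°.
a = sin²(Δφ/2) + cos φ₁ · cos φ₂ · sin²(Δλ/2) = 0.209923.
c = 2·atan2(√a, √(1−a)) = 0.95188 rad → d = 6371·c ≈ 6064.41 km.

6064 km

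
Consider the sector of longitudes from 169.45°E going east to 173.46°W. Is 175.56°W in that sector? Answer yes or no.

Band width going east from +169.45° to -173.46°: ((-173.46 − 169.45) mod 360) = 17.09°.
Offset of -175.56° east of the west edge: ((-175.56 − 169.45) mod 360) = 14.99°.
14.99° ≤ 17.09° ⇒ inside.

Yes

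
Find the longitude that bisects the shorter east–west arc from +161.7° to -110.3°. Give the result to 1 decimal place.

-154.3°

Signed shortest Δλ from +161.7° to -110.3° is +88.0°.
Midpoint longitude = +161.7° + (+88.0°)/2 = +161.7° + 44.0° = +205.7°.
Normalise into (−180°, 180°]: -154.3°.
(The naïve average (+161.7 + -110.3)/2 = 25.7° is on the wrong side of the globe.)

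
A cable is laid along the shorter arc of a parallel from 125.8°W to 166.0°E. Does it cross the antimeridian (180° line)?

Naïve |166.0 − -125.8| = 291.8° > 180°, so the shorter arc goes the other way round — across 180°.
Signed shortest Δλ = ((166.0 − -125.8 + 180) mod 360) − 180 = -68.2°.
Going west by 68.2° from -125.8° passes through 180° before reaching +166.0°.

Yes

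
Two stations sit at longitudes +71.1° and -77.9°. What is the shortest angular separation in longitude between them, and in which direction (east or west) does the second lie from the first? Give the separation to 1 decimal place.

149.0° west

Raw difference: -77.9 − 71.1 = -149.0°.
Normalise into (−180°, 180°]: -149.0° stays -149.0°.
Negative ⇒ the second point lies to the west; separation 149.0°.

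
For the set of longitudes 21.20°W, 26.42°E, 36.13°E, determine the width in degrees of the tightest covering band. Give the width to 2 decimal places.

Sort the longitudes: -21.20°, +26.42°, +36.13°.
Eastward gaps between consecutive values (wrapping around): 47.62°, 9.71°, 302.67°.
Largest gap = 302.67° ⇒ minimal covering band is its complement: 360° − 302.67° = 57.33°.
Band runs from -21.20° eastward to +36.13°.

57.33°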